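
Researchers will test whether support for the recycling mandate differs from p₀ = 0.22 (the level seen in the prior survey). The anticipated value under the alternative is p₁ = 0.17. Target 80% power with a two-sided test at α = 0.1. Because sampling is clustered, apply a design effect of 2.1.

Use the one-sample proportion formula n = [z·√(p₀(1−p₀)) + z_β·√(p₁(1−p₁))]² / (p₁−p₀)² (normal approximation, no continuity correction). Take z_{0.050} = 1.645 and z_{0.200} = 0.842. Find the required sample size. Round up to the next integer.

n = [z_{α/2}·√(p₀q₀) + z_β·√(p₁q₁)]² / (p₁ − p₀)²
  = [1.645·√(0.22·0.78) + 0.842·√(0.17·0.83)]² / (-0.05)²
  = [1.645·0.4142 + 0.842·0.3756]² / 0.0025
  = [0.9977]² / 0.0025
  = 398.18
Design effect: 2.1 × 398.18 = 836.17.
Round up → n = 837.

n = 837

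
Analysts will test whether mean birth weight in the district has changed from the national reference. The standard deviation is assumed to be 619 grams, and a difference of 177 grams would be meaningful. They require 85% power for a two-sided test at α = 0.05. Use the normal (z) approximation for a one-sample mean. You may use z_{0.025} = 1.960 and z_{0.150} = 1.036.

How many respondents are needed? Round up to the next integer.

n = 110

n = (z_{α/2} + z_β)² · σ² / δ²
  = (1.960 + 1.036)² · 619² / 177²
  = 8.9760 · 383161 / 31329
  = 109.78
Round up → n = 110.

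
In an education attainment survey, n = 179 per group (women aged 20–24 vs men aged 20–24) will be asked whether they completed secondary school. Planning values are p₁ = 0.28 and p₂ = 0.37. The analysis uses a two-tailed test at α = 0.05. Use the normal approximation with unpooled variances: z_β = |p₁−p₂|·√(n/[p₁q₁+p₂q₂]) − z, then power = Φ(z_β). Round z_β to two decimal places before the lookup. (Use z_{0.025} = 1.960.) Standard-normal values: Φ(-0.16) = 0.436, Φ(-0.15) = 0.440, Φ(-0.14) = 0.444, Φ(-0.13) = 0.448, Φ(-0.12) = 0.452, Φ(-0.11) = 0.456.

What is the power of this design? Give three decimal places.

z_β = |p₁−p₂|·√(n/[p₁q₁+p₂q₂]) − z_{α/2}
    = 0.09 · √(179/0.4347) − 1.960
    = 0.09 · 20.2923 − 1.960
    = 1.8263 − 1.960 = -0.1337 → -0.13
Power = Φ(-0.13) = 0.448.

Power ≈ 0.448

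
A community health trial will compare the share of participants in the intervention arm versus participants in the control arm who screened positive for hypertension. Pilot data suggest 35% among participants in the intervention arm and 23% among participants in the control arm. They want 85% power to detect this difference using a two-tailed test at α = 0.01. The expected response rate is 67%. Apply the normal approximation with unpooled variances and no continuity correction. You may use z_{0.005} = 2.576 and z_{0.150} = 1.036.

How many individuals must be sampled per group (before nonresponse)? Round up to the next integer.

n = 548 per group

n = (z_{α/2} + z_β)² · [p₁(1−p₁) + p₂(1−p₂)] / (p₁ − p₂)²
  = (2.576 + 1.036)² · (0.35·0.65 + 0.23·0.77) / (0.12)²
  = (3.612)² · (0.2275 + 0.1771) / 0.0144
  = 13.0465 · 0.4046 / 0.0144
  = 366.57
Adjust for 67% response: 366.57 / 0.67 = 547.12.
Round up → n = 548 per group.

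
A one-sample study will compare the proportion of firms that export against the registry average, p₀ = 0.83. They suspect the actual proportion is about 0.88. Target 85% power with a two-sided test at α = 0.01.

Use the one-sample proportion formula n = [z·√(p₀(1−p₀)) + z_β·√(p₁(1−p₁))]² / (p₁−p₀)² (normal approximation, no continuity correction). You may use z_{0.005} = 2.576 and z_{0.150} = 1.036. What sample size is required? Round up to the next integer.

n = [z_{α/2}·√(p₀q₀) + z_β·√(p₁q₁)]² / (p₁ − p₀)²
  = [2.576·√(0.83·0.17) + 1.036·√(0.88·0.12)]² / (0.05)²
  = [2.576·0.3756 + 1.036·0.3250]² / 0.0025
  = [1.3043]² / 0.0025
  = 680.47
Round up → n = 681.

n = 681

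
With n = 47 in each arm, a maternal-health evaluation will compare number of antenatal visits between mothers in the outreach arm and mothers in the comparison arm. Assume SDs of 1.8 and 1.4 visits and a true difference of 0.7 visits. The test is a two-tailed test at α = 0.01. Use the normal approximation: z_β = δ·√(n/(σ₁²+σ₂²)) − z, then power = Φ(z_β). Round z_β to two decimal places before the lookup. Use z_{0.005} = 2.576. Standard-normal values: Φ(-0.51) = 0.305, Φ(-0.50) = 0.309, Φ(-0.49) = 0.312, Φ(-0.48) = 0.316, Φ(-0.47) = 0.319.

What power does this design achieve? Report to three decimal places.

z_β = δ·√(n/(σ₁²+σ₂²)) − z_{α/2}
    = 0.7 · √(47/5.2) − 2.576
    = 0.7 · 3.00640 − 2.576
    = 2.1045 − 2.576 = -0.4715 → -0.47
Power = Φ(-0.47) = 0.319.

Power ≈ 0.319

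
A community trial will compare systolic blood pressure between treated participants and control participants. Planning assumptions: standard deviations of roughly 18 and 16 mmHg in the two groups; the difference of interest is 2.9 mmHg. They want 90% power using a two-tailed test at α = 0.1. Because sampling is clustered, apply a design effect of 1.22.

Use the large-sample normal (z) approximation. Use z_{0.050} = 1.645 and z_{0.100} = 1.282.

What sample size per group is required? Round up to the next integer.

n = (z_{α/2} + z_β)² · (σ₁² + σ₂²) / δ²
  = (1.645 + 1.282)² · (18² + 16² = 580) / 2.9²
  = 8.5673 · 580 / 8.41
  = 590.85
Design effect: 1.22 × 590.85 = 720.84.
Round up → n = 721 per group.

n = 721 per group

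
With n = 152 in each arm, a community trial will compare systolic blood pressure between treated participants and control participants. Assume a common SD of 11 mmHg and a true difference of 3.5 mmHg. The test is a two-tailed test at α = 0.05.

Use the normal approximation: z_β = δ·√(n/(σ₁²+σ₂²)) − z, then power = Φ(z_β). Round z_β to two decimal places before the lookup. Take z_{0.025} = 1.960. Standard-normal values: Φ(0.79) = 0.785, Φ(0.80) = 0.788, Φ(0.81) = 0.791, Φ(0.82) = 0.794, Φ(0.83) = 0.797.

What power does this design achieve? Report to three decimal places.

Power ≈ 0.791

z_β = δ·√(n/(σ₁²+σ₂²)) − z_{α/2}
    = 3.5 · √(152/242) − 1.960
    = 3.5 · 0.79253 − 1.960
    = 2.7738 − 1.960 = 0.8138 → 0.81
Power = Φ(0.81) = 0.791.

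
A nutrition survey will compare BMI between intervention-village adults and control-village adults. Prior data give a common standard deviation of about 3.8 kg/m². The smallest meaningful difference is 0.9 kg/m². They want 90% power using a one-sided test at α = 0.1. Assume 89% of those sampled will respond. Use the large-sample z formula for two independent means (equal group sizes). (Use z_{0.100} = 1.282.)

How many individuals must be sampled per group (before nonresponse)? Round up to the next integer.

n = (z_α + z_β)² · (σ₁² + σ₂²) / δ²
  = (1.282 + 1.282)² · (2·3.8² = 28.88) / 0.9²
  = 6.5741 · 28.88 / 0.81
  = 234.39
Adjust for 89% response: 234.39 / 0.89 = 263.37.
Round up → n = 264 per group.

n = 264 per group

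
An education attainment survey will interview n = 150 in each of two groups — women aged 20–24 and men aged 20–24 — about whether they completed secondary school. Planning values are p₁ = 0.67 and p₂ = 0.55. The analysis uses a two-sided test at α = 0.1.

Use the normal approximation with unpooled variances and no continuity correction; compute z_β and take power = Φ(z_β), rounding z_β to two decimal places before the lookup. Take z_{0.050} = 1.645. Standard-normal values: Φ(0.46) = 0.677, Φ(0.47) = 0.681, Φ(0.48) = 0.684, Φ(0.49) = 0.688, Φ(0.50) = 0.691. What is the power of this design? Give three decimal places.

z_β = |p₁−p₂|·√(n/[p₁q₁+p₂q₂]) − z_{α/2}
    = 0.12 · √(150/0.4686) − 1.645
    = 0.12 · 17.8914 − 1.645
    = 2.1470 − 1.645 = 0.5020 → 0.50
Power = Φ(0.50) = 0.691.

Power ≈ 0.691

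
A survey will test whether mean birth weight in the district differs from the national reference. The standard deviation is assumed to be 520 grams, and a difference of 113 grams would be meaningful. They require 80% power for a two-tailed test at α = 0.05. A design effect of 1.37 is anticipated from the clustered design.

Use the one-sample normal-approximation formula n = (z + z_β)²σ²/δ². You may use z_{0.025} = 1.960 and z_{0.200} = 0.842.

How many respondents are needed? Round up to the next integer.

n = 228

n = (z_{α/2} + z_β)² · σ² / δ²
  = (1.960 + 0.842)² · 520² / 113²
  = 7.8512 · 270400 / 12769
  = 166.26
Design effect: 1.37 × 166.26 = 227.78.
Round up → n = 228.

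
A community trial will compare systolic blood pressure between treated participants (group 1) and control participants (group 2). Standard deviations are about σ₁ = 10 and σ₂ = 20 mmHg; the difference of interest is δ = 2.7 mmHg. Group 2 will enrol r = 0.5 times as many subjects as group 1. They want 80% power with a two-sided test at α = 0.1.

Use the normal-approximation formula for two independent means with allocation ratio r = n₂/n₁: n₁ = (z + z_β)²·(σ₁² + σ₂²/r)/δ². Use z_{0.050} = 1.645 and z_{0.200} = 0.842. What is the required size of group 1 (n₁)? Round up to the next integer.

n₁ = (z_{α/2} + z_β)² · (σ₁² + σ₂²/r) / δ²
   = (1.645 + 0.842)² · (10² + 20²/0.5) / 2.7²
   = 6.1852 · (100 + 800) / 7.29
   = 6.1852 · 900 / 7.29
   = 763.60
Round up → n₁ = 764; n₂ = r·n₁ = 0.5 × 764 = 382.

n₁ = 764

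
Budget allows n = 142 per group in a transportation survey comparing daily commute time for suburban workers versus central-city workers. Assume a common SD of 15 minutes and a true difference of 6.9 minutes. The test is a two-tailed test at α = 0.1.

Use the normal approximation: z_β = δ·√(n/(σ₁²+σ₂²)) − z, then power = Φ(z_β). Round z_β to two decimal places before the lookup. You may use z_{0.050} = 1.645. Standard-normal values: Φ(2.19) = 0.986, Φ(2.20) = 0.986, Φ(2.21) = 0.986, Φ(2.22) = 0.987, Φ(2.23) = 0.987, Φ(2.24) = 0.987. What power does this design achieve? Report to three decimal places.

z_β = δ·√(n/(σ₁²+σ₂²)) − z_{α/2}
    = 6.9 · √(142/450) − 1.645
    = 6.9 · 0.56174 − 1.645
    = 3.8760 − 1.645 = 2.2310 → 2.23
Power = Φ(2.23) = 0.987.

Power ≈ 0.987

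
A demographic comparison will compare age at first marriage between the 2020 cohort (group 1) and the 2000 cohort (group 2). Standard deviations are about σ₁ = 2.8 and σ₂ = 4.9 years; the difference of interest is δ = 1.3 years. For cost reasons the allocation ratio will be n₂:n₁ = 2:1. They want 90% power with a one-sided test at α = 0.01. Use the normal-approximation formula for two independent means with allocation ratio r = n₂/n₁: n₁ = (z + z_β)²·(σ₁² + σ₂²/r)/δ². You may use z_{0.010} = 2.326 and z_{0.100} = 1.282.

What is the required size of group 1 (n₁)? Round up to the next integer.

n₁ = (z_α + z_β)² · (σ₁² + σ₂²/r) / δ²
   = (2.326 + 1.282)² · (2.8² + 4.9²/2) / 1.3²
   = 13.0177 · (7.84 + 12.005) / 1.69
   = 13.0177 · 19.845 / 1.69
   = 152.86
Round up → n₁ = 153; n₂ = r·n₁ = 2 × 153 = 306.

n₁ = 153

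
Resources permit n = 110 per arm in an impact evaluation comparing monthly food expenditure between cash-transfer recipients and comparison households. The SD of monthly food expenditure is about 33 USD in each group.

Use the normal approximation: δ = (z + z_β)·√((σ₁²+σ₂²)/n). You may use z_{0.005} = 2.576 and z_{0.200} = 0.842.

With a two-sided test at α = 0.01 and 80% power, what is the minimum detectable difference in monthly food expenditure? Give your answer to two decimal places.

δ = (z_{α/2} + z_β) · √((σ₁²+σ₂²)/n)
  = (2.576 + 0.842) · √(2178/110)
  = 3.418 · √19.8
  = 3.418 · 4.4497
  = 15.2091

Minimum detectable difference ≈ 15.21 USD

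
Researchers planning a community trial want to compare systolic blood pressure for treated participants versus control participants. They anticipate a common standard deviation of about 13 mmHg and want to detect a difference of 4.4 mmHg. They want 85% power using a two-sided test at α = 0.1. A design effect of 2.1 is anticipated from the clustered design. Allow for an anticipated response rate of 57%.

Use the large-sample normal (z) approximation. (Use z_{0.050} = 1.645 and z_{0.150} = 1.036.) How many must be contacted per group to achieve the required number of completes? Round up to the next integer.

n = (z_{α/2} + z_β)² · (σ₁² + σ₂²) / δ²
  = (1.645 + 1.036)² · (2·13² = 338) / 4.4²
  = 7.1878 · 338 / 19.36
  = 125.49
Design effect: 2.1 × 125.49 = 263.53.
Adjust for 57% response: 263.53 / 0.57 = 462.33.
Round up → n = 463 per group.

n = 463 per group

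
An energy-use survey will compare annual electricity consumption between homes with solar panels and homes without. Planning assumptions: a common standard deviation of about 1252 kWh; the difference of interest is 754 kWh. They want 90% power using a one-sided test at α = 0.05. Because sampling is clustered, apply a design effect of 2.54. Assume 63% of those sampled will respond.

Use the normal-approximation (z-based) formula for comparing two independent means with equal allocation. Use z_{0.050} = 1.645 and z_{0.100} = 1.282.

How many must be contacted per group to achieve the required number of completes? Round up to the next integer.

n = 191 per group

n = (z_α + z_β)² · (σ₁² + σ₂²) / δ²
  = (1.645 + 1.282)² · (2·1252² = 3135008) / 754²
  = 8.5673 · 3135008 / 568516
  = 47.24
Design effect: 2.54 × 47.24 = 120.00.
Adjust for 63% response: 120.00 / 0.63 = 190.47.
Round up → n = 191 per group.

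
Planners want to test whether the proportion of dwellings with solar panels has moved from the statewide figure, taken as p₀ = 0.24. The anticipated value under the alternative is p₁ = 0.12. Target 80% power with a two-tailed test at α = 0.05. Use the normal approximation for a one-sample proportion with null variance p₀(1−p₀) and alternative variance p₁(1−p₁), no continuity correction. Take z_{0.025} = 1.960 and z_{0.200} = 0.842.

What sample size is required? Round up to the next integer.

n = [z_{α/2}·√(p₀q₀) + z_β·√(p₁q₁)]² / (p₁ − p₀)²
  = [1.960·√(0.24·0.76) + 0.842·√(0.12·0.88)]² / (-0.12)²
  = [1.960·0.4271 + 0.842·0.3250]² / 0.0144
  = [1.1107]² / 0.0144
  = 85.67
Round up → n = 86.

n = 86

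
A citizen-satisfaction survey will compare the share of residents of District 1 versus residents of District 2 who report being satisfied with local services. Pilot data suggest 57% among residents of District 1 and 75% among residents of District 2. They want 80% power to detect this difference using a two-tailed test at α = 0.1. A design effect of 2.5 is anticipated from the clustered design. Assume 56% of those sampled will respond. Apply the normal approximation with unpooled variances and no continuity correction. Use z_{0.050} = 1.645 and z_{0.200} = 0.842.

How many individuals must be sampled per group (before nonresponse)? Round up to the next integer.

n = (z_{α/2} + z_β)² · [p₁(1−p₁) + p₂(1−p₂)] / (p₁ − p₂)²
  = (1.645 + 0.842)² · (0.57·0.43 + 0.75·0.25) / (-0.18)²
  = (2.487)² · (0.2451 + 0.1875) / 0.0324
  = 6.1852 · 0.4326 / 0.0324
  = 82.58
Design effect: 2.5 × 82.58 = 206.46.
Adjust for 56% response: 206.46 / 0.56 = 368.68.
Round up → n = 369 per group.

n = 369 per group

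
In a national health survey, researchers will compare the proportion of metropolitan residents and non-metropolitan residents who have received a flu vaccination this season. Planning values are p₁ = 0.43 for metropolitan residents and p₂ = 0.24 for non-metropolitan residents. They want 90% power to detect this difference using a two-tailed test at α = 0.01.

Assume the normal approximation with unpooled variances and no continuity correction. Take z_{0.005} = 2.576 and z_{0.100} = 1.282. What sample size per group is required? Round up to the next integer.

n = 177 per group

n = (z_{α/2} + z_β)² · [p₁(1−p₁) + p₂(1−p₂)] / (p₁ − p₂)²
  = (2.576 + 1.282)² · (0.43·0.57 + 0.24·0.76) / (0.19)²
  = (3.858)² · (0.2451 + 0.1824) / 0.0361
  = 14.8842 · 0.4275 / 0.0361
  = 176.26
Round up → n = 177 per group.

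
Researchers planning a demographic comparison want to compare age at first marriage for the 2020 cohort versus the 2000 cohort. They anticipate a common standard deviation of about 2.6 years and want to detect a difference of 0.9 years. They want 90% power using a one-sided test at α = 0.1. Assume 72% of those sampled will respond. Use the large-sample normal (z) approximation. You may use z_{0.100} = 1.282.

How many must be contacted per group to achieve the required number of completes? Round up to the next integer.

n = (z_α + z_β)² · (σ₁² + σ₂²) / δ²
  = (1.282 + 1.282)² · (2·2.6² = 13.52) / 0.9²
  = 6.5741 · 13.52 / 0.81
  = 109.73
Adjust for 72% response: 109.73 / 0.72 = 152.40.
Round up → n = 153 per group.

n = 153 per group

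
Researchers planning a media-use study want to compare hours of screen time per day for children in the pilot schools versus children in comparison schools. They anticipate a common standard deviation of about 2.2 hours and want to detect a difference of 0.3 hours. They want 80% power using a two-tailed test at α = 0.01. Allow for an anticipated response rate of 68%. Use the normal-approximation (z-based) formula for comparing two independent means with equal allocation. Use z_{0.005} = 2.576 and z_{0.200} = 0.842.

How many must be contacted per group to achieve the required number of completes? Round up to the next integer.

n = 1848 per group

n = (z_{α/2} + z_β)² · (σ₁² + σ₂²) / δ²
  = (2.576 + 0.842)² · (2·2.2² = 9.68) / 0.3²
  = 11.6827 · 9.68 / 0.09
  = 1256.54
Adjust for 68% response: 1256.54 / 0.68 = 1847.86.
Round up → n = 1848 per group.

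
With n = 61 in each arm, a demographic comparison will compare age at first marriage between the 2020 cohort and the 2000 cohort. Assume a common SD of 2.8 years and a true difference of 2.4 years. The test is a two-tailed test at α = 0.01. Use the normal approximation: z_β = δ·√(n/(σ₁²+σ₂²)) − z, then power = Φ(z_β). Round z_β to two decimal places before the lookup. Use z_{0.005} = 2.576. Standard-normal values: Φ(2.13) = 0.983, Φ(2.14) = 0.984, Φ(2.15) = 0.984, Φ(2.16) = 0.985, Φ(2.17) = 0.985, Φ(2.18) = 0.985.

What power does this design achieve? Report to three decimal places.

z_β = δ·√(n/(σ₁²+σ₂²)) − z_{α/2}
    = 2.4 · √(61/15.68) − 2.576
    = 2.4 · 1.97239 − 2.576
    = 4.7337 − 2.576 = 2.1577 → 2.16
Power = Φ(2.16) = 0.985.

Power ≈ 0.985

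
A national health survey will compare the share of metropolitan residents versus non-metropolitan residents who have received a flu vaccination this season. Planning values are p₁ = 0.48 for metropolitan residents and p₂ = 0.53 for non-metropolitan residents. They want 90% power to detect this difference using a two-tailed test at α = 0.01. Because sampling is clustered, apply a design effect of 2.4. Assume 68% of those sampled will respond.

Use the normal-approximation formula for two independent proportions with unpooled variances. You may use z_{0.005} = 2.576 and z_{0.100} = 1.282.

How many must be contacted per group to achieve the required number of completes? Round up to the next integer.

n = 10480 per group

n = (z_{α/2} + z_β)² · [p₁(1−p₁) + p₂(1−p₂)] / (p₁ − p₂)²
  = (2.576 + 1.282)² · (0.48·0.52 + 0.53·0.47) / (-0.05)²
  = (3.858)² · (0.2496 + 0.2491) / 0.0025
  = 14.8842 · 0.4987 / 0.0025
  = 2969.09
Design effect: 2.4 × 2969.09 = 7125.82.
Adjust for 68% response: 7125.82 / 0.68 = 10479.15.
Round up → n = 10480 per group.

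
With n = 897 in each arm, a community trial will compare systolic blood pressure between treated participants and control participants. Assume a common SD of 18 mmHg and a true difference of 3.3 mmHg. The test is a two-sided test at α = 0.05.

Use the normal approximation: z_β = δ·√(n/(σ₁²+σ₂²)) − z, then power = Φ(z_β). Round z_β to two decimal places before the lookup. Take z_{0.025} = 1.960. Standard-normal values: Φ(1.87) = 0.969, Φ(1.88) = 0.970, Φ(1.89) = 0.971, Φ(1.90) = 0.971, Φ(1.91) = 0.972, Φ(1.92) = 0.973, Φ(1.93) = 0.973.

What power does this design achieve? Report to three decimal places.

Power ≈ 0.973

z_β = δ·√(n/(σ₁²+σ₂²)) − z_{α/2}
    = 3.3 · √(897/648) − 1.960
    = 3.3 · 1.17655 − 1.960
    = 3.8826 − 1.960 = 1.9226 → 1.92
Power = Φ(1.92) = 0.973.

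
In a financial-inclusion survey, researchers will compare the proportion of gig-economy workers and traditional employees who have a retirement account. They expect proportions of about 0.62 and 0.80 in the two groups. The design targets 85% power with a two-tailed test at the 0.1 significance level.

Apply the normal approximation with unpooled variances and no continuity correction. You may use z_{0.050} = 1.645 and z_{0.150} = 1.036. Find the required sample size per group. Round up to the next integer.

n = 88 per group

n = (z_{α/2} + z_β)² · [p₁(1−p₁) + p₂(1−p₂)] / (p₁ − p₂)²
  = (1.645 + 1.036)² · (0.62·0.38 + 0.80·0.20) / (-0.18)²
  = (2.681)² · (0.2356 + 0.1600) / 0.0324
  = 7.1878 · 0.3956 / 0.0324
  = 87.76
Round up → n = 88 per group.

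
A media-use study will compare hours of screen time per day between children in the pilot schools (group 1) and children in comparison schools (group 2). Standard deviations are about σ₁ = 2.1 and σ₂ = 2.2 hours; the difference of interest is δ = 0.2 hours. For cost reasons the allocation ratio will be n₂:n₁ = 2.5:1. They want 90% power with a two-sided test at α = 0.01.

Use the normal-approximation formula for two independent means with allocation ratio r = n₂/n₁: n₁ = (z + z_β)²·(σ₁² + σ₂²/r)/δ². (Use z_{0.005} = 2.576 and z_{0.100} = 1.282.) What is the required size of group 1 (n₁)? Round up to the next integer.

n₁ = (z_{α/2} + z_β)² · (σ₁² + σ₂²/r) / δ²
   = (2.576 + 1.282)² · (2.1² + 2.2²/2.5) / 0.2²
   = 14.8842 · (4.41 + 1.936) / 0.04
   = 14.8842 · 6.346 / 0.04
   = 2361.37
Round up → n₁ = 2362; n₂ = r·n₁ = 2.5 × 2362 = 5905.

n₁ = 2362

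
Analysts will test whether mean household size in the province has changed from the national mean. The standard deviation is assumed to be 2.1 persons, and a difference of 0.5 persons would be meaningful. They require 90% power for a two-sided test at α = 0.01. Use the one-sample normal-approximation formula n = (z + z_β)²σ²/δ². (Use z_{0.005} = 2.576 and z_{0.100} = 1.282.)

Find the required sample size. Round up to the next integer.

n = 263

n = (z_{α/2} + z_β)² · σ² / δ²
  = (2.576 + 1.282)² · 2.1² / 0.5²
  = 14.8842 · 4.41 / 0.25
  = 262.56
Round up → n = 263.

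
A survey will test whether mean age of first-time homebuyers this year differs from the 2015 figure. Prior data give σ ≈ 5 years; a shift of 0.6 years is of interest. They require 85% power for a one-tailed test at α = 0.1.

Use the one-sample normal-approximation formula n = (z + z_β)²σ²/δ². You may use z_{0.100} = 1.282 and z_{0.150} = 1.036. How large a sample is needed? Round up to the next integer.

n = 374

n = (z_α + z_β)² · σ² / δ²
  = (1.282 + 1.036)² · 5² / 0.6²
  = 5.3731 · 25 / 0.36
  = 373.13
Round up → n = 374.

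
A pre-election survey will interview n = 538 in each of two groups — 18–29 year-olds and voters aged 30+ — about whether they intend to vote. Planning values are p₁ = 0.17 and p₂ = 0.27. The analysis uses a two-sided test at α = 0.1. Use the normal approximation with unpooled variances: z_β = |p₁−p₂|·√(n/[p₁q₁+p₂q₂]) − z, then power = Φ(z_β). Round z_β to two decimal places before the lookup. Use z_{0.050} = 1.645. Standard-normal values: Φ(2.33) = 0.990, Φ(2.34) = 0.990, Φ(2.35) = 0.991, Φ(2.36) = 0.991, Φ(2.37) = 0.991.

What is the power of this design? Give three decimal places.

z_β = |p₁−p₂|·√(n/[p₁q₁+p₂q₂]) − z_{α/2}
    = 0.10 · √(538/0.3382) − 1.645
    = 0.10 · 39.8845 − 1.645
    = 3.9885 − 1.645 = 2.3435 → 2.34
Power = Φ(2.34) = 0.990.

Power ≈ 0.990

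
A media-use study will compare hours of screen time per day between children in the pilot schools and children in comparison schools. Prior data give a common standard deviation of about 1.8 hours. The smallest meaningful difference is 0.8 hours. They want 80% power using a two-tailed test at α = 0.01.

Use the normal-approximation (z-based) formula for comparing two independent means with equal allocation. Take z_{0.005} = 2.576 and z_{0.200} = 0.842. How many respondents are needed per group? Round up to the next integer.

n = 119 per group

n = (z_{α/2} + z_β)² · (σ₁² + σ₂²) / δ²
  = (2.576 + 0.842)² · (2·1.8² = 6.48) / 0.8²
  = 11.6827 · 6.48 / 0.64
  = 118.29
Round up → n = 119 per group.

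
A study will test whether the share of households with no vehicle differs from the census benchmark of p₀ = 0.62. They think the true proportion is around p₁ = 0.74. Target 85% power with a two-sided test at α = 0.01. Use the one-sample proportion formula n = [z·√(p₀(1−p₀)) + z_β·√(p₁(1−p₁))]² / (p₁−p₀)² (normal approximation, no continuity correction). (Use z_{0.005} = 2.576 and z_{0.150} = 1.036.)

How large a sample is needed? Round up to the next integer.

n = 202

n = [z_{α/2}·√(p₀q₀) + z_β·√(p₁q₁)]² / (p₁ − p₀)²
  = [2.576·√(0.62·0.38) + 1.036·√(0.74·0.26)]² / (0.12)²
  = [2.576·0.4854 + 1.036·0.4386]² / 0.0144
  = [1.7048]² / 0.0144
  = 201.82
Round up → n = 202.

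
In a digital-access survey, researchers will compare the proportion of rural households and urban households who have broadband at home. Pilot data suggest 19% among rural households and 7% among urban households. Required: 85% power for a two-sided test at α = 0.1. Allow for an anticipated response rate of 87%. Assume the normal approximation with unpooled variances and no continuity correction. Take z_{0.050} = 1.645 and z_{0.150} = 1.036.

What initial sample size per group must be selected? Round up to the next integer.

n = (z_{α/2} + z_β)² · [p₁(1−p₁) + p₂(1−p₂)] / (p₁ − p₂)²
  = (1.645 + 1.036)² · (0.19·0.81 + 0.07·0.93) / (0.12)²
  = (2.681)² · (0.1539 + 0.0651) / 0.0144
  = 7.1878 · 0.2190 / 0.0144
  = 109.31
Adjust for 87% response: 109.31 / 0.87 = 125.65.
Round up → n = 126 per group.

n = 126 per group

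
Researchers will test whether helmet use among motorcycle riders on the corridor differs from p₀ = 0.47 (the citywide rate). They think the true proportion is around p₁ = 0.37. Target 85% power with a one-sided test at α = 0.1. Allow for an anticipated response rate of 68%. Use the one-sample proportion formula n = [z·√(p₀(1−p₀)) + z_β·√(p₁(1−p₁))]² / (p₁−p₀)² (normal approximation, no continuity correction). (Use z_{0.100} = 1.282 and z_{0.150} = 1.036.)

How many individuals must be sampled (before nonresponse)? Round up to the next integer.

n = 192

n = [z_α·√(p₀q₀) + z_β·√(p₁q₁)]² / (p₁ − p₀)²
  = [1.282·√(0.47·0.53) + 1.036·√(0.37·0.63)]² / (-0.10)²
  = [1.282·0.4991 + 1.036·0.4828]² / 0.0100
  = [1.1400]² / 0.0100
  = 129.97
Adjust for 68% response: 129.97 / 0.68 = 191.13.
Round up → n = 192.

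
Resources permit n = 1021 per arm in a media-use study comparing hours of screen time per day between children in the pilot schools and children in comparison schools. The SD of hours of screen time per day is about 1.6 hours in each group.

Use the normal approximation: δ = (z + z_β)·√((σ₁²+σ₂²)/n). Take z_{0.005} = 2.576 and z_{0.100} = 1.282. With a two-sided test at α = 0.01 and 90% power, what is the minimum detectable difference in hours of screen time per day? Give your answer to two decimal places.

Minimum detectable difference ≈ 0.27 hours

δ = (z_{α/2} + z_β) · √((σ₁²+σ₂²)/n)
  = (2.576 + 1.282) · √(5.12/1021)
  = 3.858 · √0.00501
  = 3.858 · 0.0708
  = 0.2732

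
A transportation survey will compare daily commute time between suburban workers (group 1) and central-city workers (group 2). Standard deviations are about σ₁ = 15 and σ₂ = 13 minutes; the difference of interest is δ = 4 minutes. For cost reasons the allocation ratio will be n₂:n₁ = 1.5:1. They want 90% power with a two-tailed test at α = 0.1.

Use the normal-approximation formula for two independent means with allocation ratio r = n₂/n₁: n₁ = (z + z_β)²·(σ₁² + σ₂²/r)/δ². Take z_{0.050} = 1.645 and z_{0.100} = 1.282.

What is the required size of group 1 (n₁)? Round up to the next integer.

n₁ = (z_{α/2} + z_β)² · (σ₁² + σ₂²/r) / δ²
   = (1.645 + 1.282)² · (15² + 13²/1.5) / 4²
   = 8.5673 · (225 + 112.6667) / 16
   = 8.5673 · 337.6667 / 16
   = 180.81
Round up → n₁ = 181; n₂ = r·n₁ = 1.5 × 181 = 272.

n₁ = 181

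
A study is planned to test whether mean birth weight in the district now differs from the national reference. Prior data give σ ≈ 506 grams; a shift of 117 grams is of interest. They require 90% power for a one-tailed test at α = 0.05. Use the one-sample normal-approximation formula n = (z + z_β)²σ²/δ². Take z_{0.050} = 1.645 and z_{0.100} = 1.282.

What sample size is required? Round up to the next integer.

n = (z_α + z_β)² · σ² / δ²
  = (1.645 + 1.282)² · 506² / 117²
  = 8.5673 · 256036 / 13689
  = 160.24
Round up → n = 161.

n = 161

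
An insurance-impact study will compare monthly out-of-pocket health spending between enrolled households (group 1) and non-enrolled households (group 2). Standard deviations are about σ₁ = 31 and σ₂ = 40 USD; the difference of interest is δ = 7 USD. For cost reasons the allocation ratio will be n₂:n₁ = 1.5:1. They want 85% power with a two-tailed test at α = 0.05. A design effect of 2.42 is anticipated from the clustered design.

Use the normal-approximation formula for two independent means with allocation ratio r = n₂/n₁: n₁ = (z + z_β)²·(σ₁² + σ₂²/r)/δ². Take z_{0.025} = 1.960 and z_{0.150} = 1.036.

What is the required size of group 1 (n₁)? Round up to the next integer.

n₁ = 899

n₁ = (z_{α/2} + z_β)² · (σ₁² + σ₂²/r) / δ²
   = (1.960 + 1.036)² · (31² + 40²/1.5) / 7²
   = 8.9760 · (961 + 1066.7) / 49
   = 8.9760 · 2027.7 / 49
   = 371.44
Design effect: 2.42 × 371.44 = 898.88.
Round up → n₁ = 899; n₂ = r·n₁ = 1.5 × 899 = 1349.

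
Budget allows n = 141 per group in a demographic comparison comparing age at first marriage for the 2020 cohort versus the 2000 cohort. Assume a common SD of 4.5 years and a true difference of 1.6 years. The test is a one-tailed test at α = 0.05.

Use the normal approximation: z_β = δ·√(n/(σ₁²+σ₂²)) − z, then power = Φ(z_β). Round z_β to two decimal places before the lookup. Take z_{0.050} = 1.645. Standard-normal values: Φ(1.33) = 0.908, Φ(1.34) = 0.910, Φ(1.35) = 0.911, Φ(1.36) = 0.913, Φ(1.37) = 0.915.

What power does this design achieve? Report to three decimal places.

Power ≈ 0.910

z_β = δ·√(n/(σ₁²+σ₂²)) − z_α
    = 1.6 · √(141/40.5) − 1.645
    = 1.6 · 1.86587 − 1.645
    = 2.9854 − 1.645 = 1.3404 → 1.34
Power = Φ(1.34) = 0.910.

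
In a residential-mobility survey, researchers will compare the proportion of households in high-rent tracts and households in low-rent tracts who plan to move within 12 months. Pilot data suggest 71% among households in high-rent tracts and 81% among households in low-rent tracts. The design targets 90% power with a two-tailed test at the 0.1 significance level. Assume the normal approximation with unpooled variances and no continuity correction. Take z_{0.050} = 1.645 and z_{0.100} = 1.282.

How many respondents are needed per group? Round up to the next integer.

n = (z_{α/2} + z_β)² · [p₁(1−p₁) + p₂(1−p₂)] / (p₁ − p₂)²
  = (1.645 + 1.282)² · (0.71·0.29 + 0.81·0.19) / (-0.10)²
  = (2.927)² · (0.2059 + 0.1539) / 0.0100
  = 8.5673 · 0.3598 / 0.0100
  = 308.25
Round up → n = 309 per group.

n = 309 per group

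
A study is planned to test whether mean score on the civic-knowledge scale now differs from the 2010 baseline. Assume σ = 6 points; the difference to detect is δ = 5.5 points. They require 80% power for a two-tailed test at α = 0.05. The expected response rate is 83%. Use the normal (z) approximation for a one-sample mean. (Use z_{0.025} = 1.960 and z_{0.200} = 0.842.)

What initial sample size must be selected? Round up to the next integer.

n = (z_{α/2} + z_β)² · σ² / δ²
  = (1.960 + 0.842)² · 6² / 5.5²
  = 7.8512 · 36 / 30.25
  = 9.34
Adjust for 83% response: 9.34 / 0.83 = 11.26.
Round up → n = 12.

n = 12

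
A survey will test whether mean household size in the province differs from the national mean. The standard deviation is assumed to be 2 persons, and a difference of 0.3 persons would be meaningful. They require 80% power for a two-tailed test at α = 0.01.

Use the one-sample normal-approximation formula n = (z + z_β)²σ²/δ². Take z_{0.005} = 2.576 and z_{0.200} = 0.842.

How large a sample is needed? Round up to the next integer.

n = 520

n = (z_{α/2} + z_β)² · σ² / δ²
  = (2.576 + 0.842)² · 2² / 0.3²
  = 11.6827 · 4 / 0.09
  = 519.23
Round up → n = 520.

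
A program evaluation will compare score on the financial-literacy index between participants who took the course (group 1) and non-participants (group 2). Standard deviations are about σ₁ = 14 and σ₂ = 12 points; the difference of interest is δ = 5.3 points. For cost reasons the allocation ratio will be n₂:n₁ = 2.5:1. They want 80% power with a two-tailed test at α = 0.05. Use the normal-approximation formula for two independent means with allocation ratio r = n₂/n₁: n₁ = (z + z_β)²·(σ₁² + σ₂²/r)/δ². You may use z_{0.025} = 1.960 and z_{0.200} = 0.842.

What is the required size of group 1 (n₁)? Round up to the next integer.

n₁ = 71

n₁ = (z_{α/2} + z_β)² · (σ₁² + σ₂²/r) / δ²
   = (1.960 + 0.842)² · (14² + 12²/2.5) / 5.3²
   = 7.8512 · (196 + 57.6) / 28.09
   = 7.8512 · 253.6 / 28.09
   = 70.88
Round up → n₁ = 71; n₂ = r·n₁ = 2.5 × 71 = 178.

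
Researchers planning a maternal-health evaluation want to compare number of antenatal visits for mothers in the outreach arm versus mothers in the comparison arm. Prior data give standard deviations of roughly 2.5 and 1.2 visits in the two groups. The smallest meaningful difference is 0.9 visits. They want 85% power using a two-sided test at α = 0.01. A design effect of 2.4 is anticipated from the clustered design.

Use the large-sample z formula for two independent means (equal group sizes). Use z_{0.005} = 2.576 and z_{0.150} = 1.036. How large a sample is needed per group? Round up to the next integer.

n = (z_{α/2} + z_β)² · (σ₁² + σ₂²) / δ²
  = (2.576 + 1.036)² · (2.5² + 1.2² = 7.69) / 0.9²
  = 13.0465 · 7.69 / 0.81
  = 123.86
Design effect: 2.4 × 123.86 = 297.27.
Round up → n = 298 per group.

n = 298 per group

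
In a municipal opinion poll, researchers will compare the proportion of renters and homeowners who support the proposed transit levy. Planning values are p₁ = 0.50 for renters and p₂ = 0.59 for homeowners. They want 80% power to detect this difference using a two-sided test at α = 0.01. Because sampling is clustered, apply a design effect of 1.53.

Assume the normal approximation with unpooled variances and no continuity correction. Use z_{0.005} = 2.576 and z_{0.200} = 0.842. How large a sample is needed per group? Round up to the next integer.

n = (z_{α/2} + z_β)² · [p₁(1−p₁) + p₂(1−p₂)] / (p₁ − p₂)²
  = (2.576 + 0.842)² · (0.50·0.50 + 0.59·0.41) / (-0.09)²
  = (3.418)² · (0.2500 + 0.2419) / 0.0081
  = 11.6827 · 0.4919 / 0.0081
  = 709.47
Design effect: 1.53 × 709.47 = 1085.49.
Round up → n = 1086 per group.

n = 1086 per group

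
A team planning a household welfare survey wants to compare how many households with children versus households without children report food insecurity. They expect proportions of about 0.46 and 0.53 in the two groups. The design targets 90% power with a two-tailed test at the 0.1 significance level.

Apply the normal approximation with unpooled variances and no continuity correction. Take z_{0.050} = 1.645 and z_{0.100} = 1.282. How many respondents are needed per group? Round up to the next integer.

n = 870 per group

n = (z_{α/2} + z_β)² · [p₁(1−p₁) + p₂(1−p₂)] / (p₁ − p₂)²
  = (1.645 + 1.282)² · (0.46·0.54 + 0.53·0.47) / (-0.07)²
  = (2.927)² · (0.2484 + 0.2491) / 0.0049
  = 8.5673 · 0.4975 / 0.0049
  = 869.85
Round up → n = 870 per group.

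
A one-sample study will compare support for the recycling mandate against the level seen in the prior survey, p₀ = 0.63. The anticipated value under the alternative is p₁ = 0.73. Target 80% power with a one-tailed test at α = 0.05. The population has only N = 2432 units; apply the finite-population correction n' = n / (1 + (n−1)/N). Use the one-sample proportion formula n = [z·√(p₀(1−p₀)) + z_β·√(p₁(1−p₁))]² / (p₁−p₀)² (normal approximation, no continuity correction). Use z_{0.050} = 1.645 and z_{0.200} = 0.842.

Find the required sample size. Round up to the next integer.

n = 130

n = [z_α·√(p₀q₀) + z_β·√(p₁q₁)]² / (p₁ − p₀)²
  = [1.645·√(0.63·0.37) + 0.842·√(0.73·0.27)]² / (0.10)²
  = [1.645·0.4828 + 0.842·0.4440]² / 0.0100
  = [1.1680]² / 0.0100
  = 136.43
Finite-population correction (N = 2432): 136.43 / (1 + (136.43 − 1)/2432) = 129.23.
Round up → n = 130.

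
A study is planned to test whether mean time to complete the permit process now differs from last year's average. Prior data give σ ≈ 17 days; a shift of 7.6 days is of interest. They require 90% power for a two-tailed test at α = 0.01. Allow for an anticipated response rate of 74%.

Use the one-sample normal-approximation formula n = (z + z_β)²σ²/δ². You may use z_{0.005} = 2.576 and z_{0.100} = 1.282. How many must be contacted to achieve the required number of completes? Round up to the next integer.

n = 101

n = (z_{α/2} + z_β)² · σ² / δ²
  = (2.576 + 1.282)² · 17² / 7.6²
  = 14.8842 · 289 / 57.76
  = 74.47
Adjust for 74% response: 74.47 / 0.74 = 100.64.
Round up → n = 101.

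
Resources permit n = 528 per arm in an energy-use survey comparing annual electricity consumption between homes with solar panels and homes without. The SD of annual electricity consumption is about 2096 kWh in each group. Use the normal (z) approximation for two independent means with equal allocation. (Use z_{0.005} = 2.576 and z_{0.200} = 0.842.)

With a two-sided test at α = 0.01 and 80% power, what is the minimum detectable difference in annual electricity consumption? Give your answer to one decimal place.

Minimum detectable difference ≈ 440.9 kWh

δ = (z_{α/2} + z_β) · √((σ₁²+σ₂²)/n)
  = (2.576 + 0.842) · √(8786432/528)
  = 3.418 · √16641.0
  = 3.418 · 128.9999
  = 440.9216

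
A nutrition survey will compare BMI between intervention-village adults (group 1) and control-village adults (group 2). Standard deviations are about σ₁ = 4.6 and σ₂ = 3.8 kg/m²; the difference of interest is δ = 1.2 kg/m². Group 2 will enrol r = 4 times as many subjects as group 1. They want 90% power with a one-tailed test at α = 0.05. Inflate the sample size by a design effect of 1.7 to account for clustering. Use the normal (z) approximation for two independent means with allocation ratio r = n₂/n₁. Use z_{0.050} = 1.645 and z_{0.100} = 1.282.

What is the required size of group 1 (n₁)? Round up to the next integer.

n₁ = (z_α + z_β)² · (σ₁² + σ₂²/r) / δ²
   = (1.645 + 1.282)² · (4.6² + 3.8²/4) / 1.2²
   = 8.5673 · (21.16 + 3.61) / 1.44
   = 8.5673 · 24.77 / 1.44
   = 147.37
Design effect: 1.7 × 147.37 = 250.53.
Round up → n₁ = 251; n₂ = r·n₁ = 4 × 251 = 1004.

n₁ = 251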